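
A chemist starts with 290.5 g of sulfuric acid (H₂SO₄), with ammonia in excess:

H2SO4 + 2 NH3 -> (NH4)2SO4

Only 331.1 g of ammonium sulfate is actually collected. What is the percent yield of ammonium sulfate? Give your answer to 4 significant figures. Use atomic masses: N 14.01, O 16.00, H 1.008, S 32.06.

M(H2SO4) = 2(1.008) + 32.06 + 4(16.00) = 98.076 g/mol.
M((NH4)2SO4) = 2(14.01) + 8(1.008) + 32.06 + 4(16.00) = 132.144 g/mol.
n(H2SO4) = 290.50 g / 98.076 g/mol = 2.9620 mol.
From the equation the H2SO4:(NH4)2SO4 mole ratio is 1:1, so n((NH4)2SO4) = 2.9620 × 1/1 = 2.9620 mol.
Mass of (NH4)2SO4 = 2.9620 mol × 132.144 g/mol = 391.41 g.
This is the theoretical yield. Percent yield = 331.1 g / 391.41 g × 100% = 84.592%.

84.59 %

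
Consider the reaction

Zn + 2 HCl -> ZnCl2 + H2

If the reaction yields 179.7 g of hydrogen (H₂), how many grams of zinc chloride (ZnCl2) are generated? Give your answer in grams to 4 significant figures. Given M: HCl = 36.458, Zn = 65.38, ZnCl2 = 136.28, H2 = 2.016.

12150 g

n(H2) = 179.70 g / 2.016 g/mol = 89.137 mol.
From the equation the H2:ZnCl2 mole ratio is 1:1, so n(ZnCl2) = 89.137 × 1/1 = 89.137 mol.
Mass of ZnCl2 = 89.137 mol × 136.28 g/mol = 12148 g.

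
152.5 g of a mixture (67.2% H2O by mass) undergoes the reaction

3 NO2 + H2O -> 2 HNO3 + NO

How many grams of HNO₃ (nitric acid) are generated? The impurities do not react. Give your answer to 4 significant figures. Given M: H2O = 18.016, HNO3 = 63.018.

716.9 g

Mass of pure H2O = 152.5 g × 0.672 = 102.48 g.
n(H2O) = 102.48 g / 18.016 g/mol = 5.6883 mol.
From the equation the H2O:HNO3 mole ratio is 1:2, so n(HNO3) = 5.6883 × 2/1 = 11.377 mol.
Mass of HNO3 = 11.377 mol × 63.018 g/mol = 716.93 g.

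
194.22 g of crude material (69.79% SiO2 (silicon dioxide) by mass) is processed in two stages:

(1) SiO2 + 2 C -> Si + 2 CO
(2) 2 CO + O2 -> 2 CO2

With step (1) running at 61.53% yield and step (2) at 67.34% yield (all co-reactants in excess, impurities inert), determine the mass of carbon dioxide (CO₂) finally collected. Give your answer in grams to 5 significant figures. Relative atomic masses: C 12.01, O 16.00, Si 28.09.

82.267 g

Pure SiO2 = 194.22 × 0.6979 = 135.546 g.
M(SiO2) = 28.09 + 2(16.00) = 60.09 g/mol.
M(CO2) = 12.01 + 2(16.00) = 44.01 g/mol.
n(SiO2) = 135.546 / 60.09 = 2.25572 mol.
Step 1 (SiO2:CO = 1:2): theoretical n(CO) = 4.51144 mol; at 61.53% yield, n(CO) = 2.77589 mol.
Step 2 (CO:CO2 = 2:2): theoretical n(CO2) = 2.77589 mol, so theoretical mass = 2.77589 × 44.01 = 122.167 g.
At 67.34% yield, actual mass of CO2 = 122.167 × 0.6734 = 82.2671 g.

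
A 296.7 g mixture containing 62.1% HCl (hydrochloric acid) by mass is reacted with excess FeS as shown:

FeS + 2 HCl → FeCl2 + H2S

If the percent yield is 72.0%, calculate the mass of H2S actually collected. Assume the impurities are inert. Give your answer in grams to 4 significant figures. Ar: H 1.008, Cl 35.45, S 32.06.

Pure HCl available = 296.7 g × 0.621 = 184.25 g.
M(HCl) = 1.008 + 35.45 = 36.458 g/mol.
M(H2S) = 2(1.008) + 32.06 = 34.076 g/mol.
n(HCl) = 184.25 g / 36.458 g/mol = 5.0538 mol.
From the equation the HCl:H2S mole ratio is 2:1, so n(H2S) = 5.0538 × 1/2 = 2.5269 mol.
Mass of H2S = 2.5269 mol × 34.076 g/mol = 86.106 g.
Actual mass collected = 86.106 g × 0.720 = 61.997 g.

62.00 g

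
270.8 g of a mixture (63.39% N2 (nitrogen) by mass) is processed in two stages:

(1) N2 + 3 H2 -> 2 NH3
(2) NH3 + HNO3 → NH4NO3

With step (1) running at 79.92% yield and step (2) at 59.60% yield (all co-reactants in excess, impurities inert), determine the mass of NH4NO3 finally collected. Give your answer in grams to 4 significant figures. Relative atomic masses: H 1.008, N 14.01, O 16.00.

467.2 g

Pure N2 = 270.8 × 0.6339 = 171.66 g.
M(N2) = 2(14.01) = 28.02 g/mol.
M(NH4NO3) = 2(14.01) + 4(1.008) + 3(16.00) = 80.052 g/mol.
n(N2) = 171.66 / 28.02 = 6.1263 mol.
Step 1 (N2:NH3 = 1:2): theoretical n(NH3) = 12.253 mol; at 79.92% yield, n(NH3) = 9.7923 mol.
Step 2 (NH3:NH4NO3 = 1:1): theoretical n(NH4NO3) = 9.7923 mol, so theoretical mass = 9.7923 × 80.052 = 783.90 g.
At 59.60% yield, actual mass of NH4NO3 = 783.90 × 0.5960 = 467.20 g.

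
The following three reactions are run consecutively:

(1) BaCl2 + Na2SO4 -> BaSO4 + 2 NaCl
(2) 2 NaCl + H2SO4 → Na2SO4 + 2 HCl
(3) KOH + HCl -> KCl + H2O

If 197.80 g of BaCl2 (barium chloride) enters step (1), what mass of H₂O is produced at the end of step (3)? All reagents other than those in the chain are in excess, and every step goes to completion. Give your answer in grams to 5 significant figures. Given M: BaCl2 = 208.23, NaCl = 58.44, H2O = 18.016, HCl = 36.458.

34.227 g

n(BaCl2) = 197.80 / 208.23 = 0.949911 mol.
Reaction (1): BaCl2→NaCl ratio 1:2 ⇒ n(NaCl) = 1.89982 mol.
Reaction (2): NaCl→HCl ratio 2:2 ⇒ n(HCl) = 1.89982 mol.
Reaction (3): HCl→H2O ratio 1:1 ⇒ n(H2O) = 1.89982 mol.
Mass of H2O = 1.89982 × 18.016 = 34.2272 g.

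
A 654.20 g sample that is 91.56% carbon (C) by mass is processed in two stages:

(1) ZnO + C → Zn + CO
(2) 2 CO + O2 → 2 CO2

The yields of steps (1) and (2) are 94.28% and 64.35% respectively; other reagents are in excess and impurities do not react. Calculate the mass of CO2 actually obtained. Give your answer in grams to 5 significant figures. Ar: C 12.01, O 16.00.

1331.7 g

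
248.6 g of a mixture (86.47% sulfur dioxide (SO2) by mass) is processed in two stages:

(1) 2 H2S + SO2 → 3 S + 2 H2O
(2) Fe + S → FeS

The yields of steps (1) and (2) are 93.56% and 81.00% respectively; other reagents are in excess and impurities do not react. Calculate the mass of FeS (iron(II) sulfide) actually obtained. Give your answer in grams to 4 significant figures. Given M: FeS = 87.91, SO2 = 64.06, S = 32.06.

Pure SO2 = 248.6 × 0.8647 = 214.96 g.
n(SO2) = 214.96 / 64.06 = 3.3557 mol.
Step 1 (SO2:S = 1:3): theoretical n(S) = 10.067 mol; at 93.56% yield, n(S) = 9.4187 mol.
Step 2 (S:FeS = 1:1): theoretical n(FeS) = 9.4187 mol, so theoretical mass = 9.4187 × 87.91 = 828.00 g.
At 81.00% yield, actual mass of FeS = 828.00 × 0.8100 = 670.68 g.

670.7 g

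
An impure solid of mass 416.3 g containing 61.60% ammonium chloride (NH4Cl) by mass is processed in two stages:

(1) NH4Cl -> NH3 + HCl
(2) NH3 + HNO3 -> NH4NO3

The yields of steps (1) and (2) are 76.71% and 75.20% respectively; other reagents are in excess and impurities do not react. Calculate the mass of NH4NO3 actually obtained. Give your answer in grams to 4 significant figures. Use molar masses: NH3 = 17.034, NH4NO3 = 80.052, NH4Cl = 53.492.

221.4 g

Pure NH4Cl = 416.3 × 0.6160 = 256.44 g.
n(NH4Cl) = 256.44 / 53.492 = 4.7940 mol.
Step 1 (NH4Cl:NH3 = 1:1): theoretical n(NH3) = 4.7940 mol; at 76.71% yield, n(NH3) = 3.6775 mol.
Step 2 (NH3:NH4NO3 = 1:1): theoretical n(NH4NO3) = 3.6775 mol, so theoretical mass = 3.6775 × 80.052 = 294.39 g.
At 75.20% yield, actual mass of NH4NO3 = 294.39 × 0.7520 = 221.38 g.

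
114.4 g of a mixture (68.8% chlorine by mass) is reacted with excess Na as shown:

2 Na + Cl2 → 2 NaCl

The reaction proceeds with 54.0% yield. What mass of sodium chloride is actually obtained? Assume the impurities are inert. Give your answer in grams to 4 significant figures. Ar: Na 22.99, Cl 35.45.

70.07 g

Pure Cl2 available = 114.4 g × 0.688 = 78.707 g.
M(Cl2) = 2(35.45) = 70.90 g/mol.
M(NaCl) = 22.99 + 35.45 = 58.44 g/mol.
n(Cl2) = 78.707 g / 70.90 g/mol = 1.1101 mol.
From the equation the Cl2:NaCl mole ratio is 1:2, so n(NaCl) = 1.1101 × 2/1 = 2.2202 mol.
Mass of NaCl = 2.2202 mol × 58.44 g/mol = 129.75 g.
Actual mass collected = 129.75 g × 0.540 = 70.065 g.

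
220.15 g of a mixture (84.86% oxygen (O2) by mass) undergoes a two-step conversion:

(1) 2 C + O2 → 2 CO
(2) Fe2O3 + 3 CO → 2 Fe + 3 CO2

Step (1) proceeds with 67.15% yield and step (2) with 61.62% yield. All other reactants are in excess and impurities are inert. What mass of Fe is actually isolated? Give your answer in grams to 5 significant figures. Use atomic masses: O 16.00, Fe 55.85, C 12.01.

179.89 g

Pure O2 = 220.15 × 0.8486 = 186.819 g.
M(O2) = 2(16.00) = 32.00 g/mol.
M(Fe) = 55.85 g/mol.
n(O2) = 186.819 / 32.00 = 5.83810 mol.
Step 1 (O2:CO = 1:2): theoretical n(CO) = 11.6762 mol; at 67.15% yield, n(CO) = 7.84057 mol.
Step 2 (CO:Fe = 3:2): theoretical n(Fe) = 5.22705 mol, so theoretical mass = 5.22705 × 55.85 = 291.931 g.
At 61.62% yield, actual mass of Fe = 291.931 × 0.6162 = 179.888 g.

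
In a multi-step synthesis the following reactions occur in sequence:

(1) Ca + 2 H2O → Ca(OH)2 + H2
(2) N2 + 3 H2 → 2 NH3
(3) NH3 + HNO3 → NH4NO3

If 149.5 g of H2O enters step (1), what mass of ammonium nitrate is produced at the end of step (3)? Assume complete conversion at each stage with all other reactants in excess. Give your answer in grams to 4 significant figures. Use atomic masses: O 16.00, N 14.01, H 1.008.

M(H2O) = 2(1.008) + 16.00 = 18.016 g/mol.
M(NH4NO3) = 2(14.01) + 4(1.008) + 3(16.00) = 80.052 g/mol.
n(H2O) = 149.5 / 18.016 = 8.2982 mol.
Reaction (1): H2O→H2 ratio 2:1 ⇒ n(H2) = 4.1491 mol.
Reaction (2): H2→NH3 ratio 3:2 ⇒ n(NH3) = 2.7661 mol.
Reaction (3): NH3→NH4NO3 ratio 1:1 ⇒ n(NH4NO3) = 2.7661 mol.
Mass of NH4NO3 = 2.7661 × 80.052 = 221.43 g.

221.4 g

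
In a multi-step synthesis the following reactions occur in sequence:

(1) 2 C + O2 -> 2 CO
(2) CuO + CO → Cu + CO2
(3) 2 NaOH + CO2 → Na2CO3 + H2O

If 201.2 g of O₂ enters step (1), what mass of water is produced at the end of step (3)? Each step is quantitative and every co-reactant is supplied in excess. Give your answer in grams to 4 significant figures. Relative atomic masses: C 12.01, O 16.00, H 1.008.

226.6 g

M(O2) = 2(16.00) = 32.00 g/mol.
M(H2O) = 2(1.008) + 16.00 = 18.016 g/mol.
n(O2) = 201.2 / 32.00 = 6.2875 mol.
Reaction (1): O2→CO ratio 1:2 ⇒ n(CO) = 12.575 mol.
Reaction (2): CO→CO2 ratio 1:1 ⇒ n(CO2) = 12.575 mol.
Reaction (3): CO2→H2O ratio 1:1 ⇒ n(H2O) = 12.575 mol.
Mass of H2O = 12.575 × 18.016 = 226.55 g.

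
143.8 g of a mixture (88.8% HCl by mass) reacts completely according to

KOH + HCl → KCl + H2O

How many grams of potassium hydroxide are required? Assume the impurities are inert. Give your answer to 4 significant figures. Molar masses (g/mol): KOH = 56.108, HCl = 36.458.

196.5 g

Mass of pure HCl = 143.8 g × 0.888 = 127.69 g.
n(HCl) = 127.69 g / 36.458 g/mol = 3.5025 mol.
From the equation the HCl:KOH mole ratio is 1:1, so n(KOH) = 3.5025 × 1/1 = 3.5025 mol.
Mass of KOH = 3.5025 mol × 56.108 g/mol = 196.52 g.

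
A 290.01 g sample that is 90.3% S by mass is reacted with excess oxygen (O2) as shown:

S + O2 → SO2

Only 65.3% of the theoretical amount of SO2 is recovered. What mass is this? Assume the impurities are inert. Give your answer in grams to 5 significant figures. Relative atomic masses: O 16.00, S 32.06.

Pure S available = 290.01 g × 0.903 = 261.879 g.
M(S) = 32.06 g/mol.
M(SO2) = 32.06 + 2(16.00) = 64.06 g/mol.
n(S) = 261.879 g / 32.06 g/mol = 8.16840 mol.
From the equation the S:SO2 mole ratio is 1:1, so n(SO2) = 8.16840 × 1/1 = 8.16840 mol.
Mass of SO2 = 8.16840 mol × 64.06 g/mol = 523.268 g.
Actual mass collected = 523.268 g × 0.653 = 341.694 g.

341.69 g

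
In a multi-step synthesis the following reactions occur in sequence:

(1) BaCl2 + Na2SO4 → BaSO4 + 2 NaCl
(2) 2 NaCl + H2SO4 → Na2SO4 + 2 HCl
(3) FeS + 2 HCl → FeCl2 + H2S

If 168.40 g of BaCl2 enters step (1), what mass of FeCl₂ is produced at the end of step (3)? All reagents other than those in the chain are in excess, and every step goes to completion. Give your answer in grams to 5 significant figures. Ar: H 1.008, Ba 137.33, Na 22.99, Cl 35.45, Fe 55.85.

102.51 g

M(BaCl2) = 137.33 + 2(35.45) = 208.23 g/mol.
M(FeCl2) = 55.85 + 2(35.45) = 126.75 g/mol.
n(BaCl2) = 168.40 / 208.23 = 0.808721 mol.
Reaction (1): BaCl2→NaCl ratio 1:2 ⇒ n(NaCl) = 1.61744 mol.
Reaction (2): NaCl→HCl ratio 2:2 ⇒ n(HCl) = 1.61744 mol.
Reaction (3): HCl→FeCl2 ratio 2:1 ⇒ n(FeCl2) = 0.808721 mol.
Mass of FeCl2 = 0.808721 × 126.75 = 102.505 g.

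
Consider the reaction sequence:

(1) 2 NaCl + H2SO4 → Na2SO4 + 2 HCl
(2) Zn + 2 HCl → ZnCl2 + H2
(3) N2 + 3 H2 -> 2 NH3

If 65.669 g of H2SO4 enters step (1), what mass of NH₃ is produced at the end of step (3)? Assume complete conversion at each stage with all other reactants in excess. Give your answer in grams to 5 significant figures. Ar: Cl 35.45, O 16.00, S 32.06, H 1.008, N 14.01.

M(H2SO4) = 2(1.008) + 32.06 + 4(16.00) = 98.076 g/mol.
M(NH3) = 14.01 + 3(1.008) = 17.034 g/mol.
n(H2SO4) = 65.669 / 98.076 = 0.669573 mol.
Reaction (1): H2SO4→HCl ratio 1:2 ⇒ n(HCl) = 1.33915 mol.
Reaction (2): HCl→H2 ratio 2:1 ⇒ n(H2) = 0.669573 mol.
Reaction (3): H2→NH3 ratio 3:2 ⇒ n(NH3) = 0.446382 mol.
Mass of NH3 = 0.446382 × 17.034 = 7.60367 g.

7.6037 g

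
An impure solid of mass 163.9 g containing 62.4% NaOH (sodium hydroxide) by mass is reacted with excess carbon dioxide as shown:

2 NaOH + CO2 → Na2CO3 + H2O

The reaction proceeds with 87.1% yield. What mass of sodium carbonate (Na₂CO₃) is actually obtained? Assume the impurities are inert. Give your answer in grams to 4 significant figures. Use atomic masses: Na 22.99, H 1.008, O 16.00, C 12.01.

118.0 g

Pure NaOH available = 163.9 g × 0.624 = 102.27 g.
M(NaOH) = 22.99 + 16.00 + 1.008 = 39.998 g/mol.
M(Na2CO3) = 2(22.99) + 12.01 + 3(16.00) = 105.99 g/mol.
n(NaOH) = 102.27 g / 39.998 g/mol = 2.5570 mol.
From the equation the NaOH:Na2CO3 mole ratio is 2:1, so n(Na2CO3) = 2.5570 × 1/2 = 1.2785 mol.
Mass of Na2CO3 = 1.2785 mol × 105.99 g/mol = 135.51 g.
Actual mass collected = 135.51 g × 0.871 = 118.03 g.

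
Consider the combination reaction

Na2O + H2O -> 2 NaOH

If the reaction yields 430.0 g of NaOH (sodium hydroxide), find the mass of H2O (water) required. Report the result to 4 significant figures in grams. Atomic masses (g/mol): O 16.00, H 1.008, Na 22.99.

96.84 g

M(NaOH) = 22.99 + 16.00 + 1.008 = 39.998 g/mol.
M(H2O) = 2(1.008) + 16.00 = 18.016 g/mol.
n(NaOH) = 430.00 g / 39.998 g/mol = 10.751 mol.
From the equation the NaOH:H2O mole ratio is 2:1, so n(H2O) = 10.751 × 1/2 = 5.3753 mol.
Mass of H2O = 5.3753 mol × 18.016 g/mol = 96.841 g.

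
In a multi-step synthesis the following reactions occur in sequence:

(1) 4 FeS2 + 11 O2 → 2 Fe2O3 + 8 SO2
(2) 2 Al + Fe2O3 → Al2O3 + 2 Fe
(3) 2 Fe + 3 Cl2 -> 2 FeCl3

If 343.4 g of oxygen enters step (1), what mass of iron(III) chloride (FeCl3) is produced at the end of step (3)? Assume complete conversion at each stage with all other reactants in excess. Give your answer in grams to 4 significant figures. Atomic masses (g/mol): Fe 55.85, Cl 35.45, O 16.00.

632.9 g

M(O2) = 2(16.00) = 32.00 g/mol.
M(FeCl3) = 55.85 + 3(35.45) = 162.20 g/mol.
n(O2) = 343.4 / 32.00 = 10.731 mol.
Reaction (1): O2→Fe2O3 ratio 11:2 ⇒ n(Fe2O3) = 1.9511 mol.
Reaction (2): Fe2O3→Fe ratio 1:2 ⇒ n(Fe) = 3.9023 mol.
Reaction (3): Fe→FeCl3 ratio 2:2 ⇒ n(FeCl3) = 3.9023 mol.
Mass of FeCl3 = 3.9023 × 162.20 = 632.95 g.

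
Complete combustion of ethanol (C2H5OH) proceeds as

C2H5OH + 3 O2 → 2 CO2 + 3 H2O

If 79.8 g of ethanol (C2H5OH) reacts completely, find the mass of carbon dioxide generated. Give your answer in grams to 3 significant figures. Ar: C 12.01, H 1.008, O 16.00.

152 g

M(C2H5OH) = 2(12.01) + 6(1.008) + 16.00 = 46.068 g/mol.
M(CO2) = 12.01 + 2(16.00) = 44.01 g/mol.
n(C2H5OH) = 79.80 g / 46.068 g/mol = 1.732 mol.
From the equation the C2H5OH:CO2 mole ratio is 1:2, so n(CO2) = 1.732 × 2/1 = 3.464 mol.
Mass of CO2 = 3.464 mol × 44.01 g/mol = 152.5 g.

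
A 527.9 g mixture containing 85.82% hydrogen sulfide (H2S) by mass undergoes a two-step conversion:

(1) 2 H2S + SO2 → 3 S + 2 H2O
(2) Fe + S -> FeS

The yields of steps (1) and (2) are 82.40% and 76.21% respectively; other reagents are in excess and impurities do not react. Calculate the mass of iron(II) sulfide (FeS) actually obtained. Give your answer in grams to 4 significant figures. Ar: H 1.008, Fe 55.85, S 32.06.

Pure H2S = 527.9 × 0.8582 = 453.04 g.
M(H2S) = 2(1.008) + 32.06 = 34.076 g/mol.
M(FeS) = 55.85 + 32.06 = 87.91 g/mol.
n(H2S) = 453.04 / 34.076 = 13.295 mol.
Step 1 (H2S:S = 2:3): theoretical n(S) = 19.943 mol; at 82.40% yield, n(S) = 16.433 mol.
Step 2 (S:FeS = 1:1): theoretical n(FeS) = 16.433 mol, so theoretical mass = 16.433 × 87.91 = 1444.6 g.
At 76.21% yield, actual mass of FeS = 1444.6 × 0.7621 = 1100.9 g.

1101 g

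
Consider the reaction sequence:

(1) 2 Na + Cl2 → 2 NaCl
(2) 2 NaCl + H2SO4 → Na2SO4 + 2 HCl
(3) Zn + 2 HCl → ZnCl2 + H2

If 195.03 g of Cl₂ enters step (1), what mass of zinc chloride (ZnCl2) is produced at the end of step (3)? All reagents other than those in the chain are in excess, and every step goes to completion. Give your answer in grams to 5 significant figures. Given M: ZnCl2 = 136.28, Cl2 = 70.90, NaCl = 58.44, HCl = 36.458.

n(Cl2) = 195.03 / 70.90 = 2.75078 mol.
Reaction (1): Cl2→NaCl ratio 1:2 ⇒ n(NaCl) = 5.50155 mol.
Reaction (2): NaCl→HCl ratio 2:2 ⇒ n(HCl) = 5.50155 mol.
Reaction (3): HCl→ZnCl2 ratio 2:1 ⇒ n(ZnCl2) = 2.75078 mol.
Mass of ZnCl2 = 2.75078 × 136.28 = 374.876 g.

374.88 g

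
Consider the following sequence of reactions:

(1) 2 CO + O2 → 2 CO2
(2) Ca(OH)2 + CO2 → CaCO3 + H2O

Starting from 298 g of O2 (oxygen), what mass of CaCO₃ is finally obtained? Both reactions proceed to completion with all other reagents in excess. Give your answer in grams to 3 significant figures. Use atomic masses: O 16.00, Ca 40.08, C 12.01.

1860 g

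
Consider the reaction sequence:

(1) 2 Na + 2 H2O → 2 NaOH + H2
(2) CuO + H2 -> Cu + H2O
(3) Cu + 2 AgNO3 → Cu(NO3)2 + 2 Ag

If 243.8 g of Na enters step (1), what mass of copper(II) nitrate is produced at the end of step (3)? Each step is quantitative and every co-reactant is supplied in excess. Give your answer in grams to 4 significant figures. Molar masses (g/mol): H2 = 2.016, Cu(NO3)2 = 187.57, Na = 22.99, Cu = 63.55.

n(Na) = 243.8 / 22.99 = 10.605 mol.
Reaction (1): Na→H2 ratio 2:1 ⇒ n(H2) = 5.3023 mol.
Reaction (2): H2→Cu ratio 1:1 ⇒ n(Cu) = 5.3023 mol.
Reaction (3): Cu→Cu(NO3)2 ratio 1:1 ⇒ n(Cu(NO3)2) = 5.3023 mol.
Mass of Cu(NO3)2 = 5.3023 × 187.57 = 994.55 g.

994.6 g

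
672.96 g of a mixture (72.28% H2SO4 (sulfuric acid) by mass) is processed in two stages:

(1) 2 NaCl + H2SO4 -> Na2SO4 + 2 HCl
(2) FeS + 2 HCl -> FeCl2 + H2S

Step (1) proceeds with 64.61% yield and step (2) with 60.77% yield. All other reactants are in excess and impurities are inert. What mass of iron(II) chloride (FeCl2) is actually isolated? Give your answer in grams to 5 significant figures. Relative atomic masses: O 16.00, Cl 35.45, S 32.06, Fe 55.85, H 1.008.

246.82 g

Pure H2SO4 = 672.96 × 0.7228 = 486.415 g.
M(H2SO4) = 2(1.008) + 32.06 + 4(16.00) = 98.076 g/mol.
M(FeCl2) = 55.85 + 2(35.45) = 126.75 g/mol.
n(H2SO4) = 486.415 / 98.076 = 4.95958 mol.
Step 1 (H2SO4:HCl = 1:2): theoretical n(HCl) = 9.91915 mol; at 64.61% yield, n(HCl) = 6.40877 mol.
Step 2 (HCl:FeCl2 = 2:1): theoretical n(FeCl2) = 3.20438 mol, so theoretical mass = 3.20438 × 126.75 = 406.156 g.
At 60.77% yield, actual mass of FeCl2 = 406.156 × 0.6077 = 246.821 g.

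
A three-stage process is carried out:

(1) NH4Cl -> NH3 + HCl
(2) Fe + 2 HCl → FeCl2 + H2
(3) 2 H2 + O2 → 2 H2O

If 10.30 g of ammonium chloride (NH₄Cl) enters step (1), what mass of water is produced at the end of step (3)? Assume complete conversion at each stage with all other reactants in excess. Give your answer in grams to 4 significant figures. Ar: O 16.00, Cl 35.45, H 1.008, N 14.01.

1.735 g

M(NH4Cl) = 14.01 + 4(1.008) + 35.45 = 53.492 g/mol.
M(H2O) = 2(1.008) + 16.00 = 18.016 g/mol.
n(NH4Cl) = 10.30 / 53.492 = 0.19255 mol.
Reaction (1): NH4Cl→HCl ratio 1:1 ⇒ n(HCl) = 0.19255 mol.
Reaction (2): HCl→H2 ratio 2:1 ⇒ n(H2) = 0.096276 mol.
Reaction (3): H2→H2O ratio 2:2 ⇒ n(H2O) = 0.096276 mol.
Mass of H2O = 0.096276 × 18.016 = 1.7345 g.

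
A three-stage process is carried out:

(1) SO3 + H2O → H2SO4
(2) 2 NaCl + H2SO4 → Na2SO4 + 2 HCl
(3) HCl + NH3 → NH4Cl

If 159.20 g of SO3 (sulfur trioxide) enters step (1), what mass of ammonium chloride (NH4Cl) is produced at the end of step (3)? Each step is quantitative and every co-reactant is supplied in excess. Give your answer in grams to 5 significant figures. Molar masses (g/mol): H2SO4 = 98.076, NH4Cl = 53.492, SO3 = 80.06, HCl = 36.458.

n(SO3) = 159.20 / 80.06 = 1.98851 mol.
Reaction (1): SO3→H2SO4 ratio 1:1 ⇒ n(H2SO4) = 1.98851 mol.
Reaction (2): H2SO4→HCl ratio 1:2 ⇒ n(HCl) = 3.97702 mol.
Reaction (3): HCl→NH4Cl ratio 1:1 ⇒ n(NH4Cl) = 3.97702 mol.
Mass of NH4Cl = 3.97702 × 53.492 = 212.739 g.

212.74 g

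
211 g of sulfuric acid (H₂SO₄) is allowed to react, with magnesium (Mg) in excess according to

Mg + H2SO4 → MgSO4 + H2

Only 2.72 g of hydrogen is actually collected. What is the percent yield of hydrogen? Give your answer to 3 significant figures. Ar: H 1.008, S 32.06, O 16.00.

M(H2SO4) = 2(1.008) + 32.06 + 4(16.00) = 98.076 g/mol.
M(H2) = 2(1.008) = 2.016 g/mol.
n(H2SO4) = 211.0 g / 98.076 g/mol = 2.151 mol.
From the equation the H2SO4:H2 mole ratio is 1:1, so n(H2) = 2.151 × 1/1 = 2.151 mol.
Mass of H2 = 2.151 mol × 2.016 g/mol = 4.337 g.
This is the theoretical yield. Percent yield = 2.72 g / 4.337 g × 100% = 62.71%.

62.7 %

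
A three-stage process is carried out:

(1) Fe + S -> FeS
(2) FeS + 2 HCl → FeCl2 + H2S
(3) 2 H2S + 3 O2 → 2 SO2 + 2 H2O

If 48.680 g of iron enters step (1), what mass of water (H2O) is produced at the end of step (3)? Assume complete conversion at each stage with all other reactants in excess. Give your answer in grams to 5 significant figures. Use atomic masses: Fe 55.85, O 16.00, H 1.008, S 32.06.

15.703 g

M(Fe) = 55.85 g/mol.
M(H2O) = 2(1.008) + 16.00 = 18.016 g/mol.
n(Fe) = 48.680 / 55.85 = 0.871620 mol.
Reaction (1): Fe→FeS ratio 1:1 ⇒ n(FeS) = 0.871620 mol.
Reaction (2): FeS→H2S ratio 1:1 ⇒ n(H2S) = 0.871620 mol.
Reaction (3): H2S→H2O ratio 2:2 ⇒ n(H2O) = 0.871620 mol.
Mass of H2O = 0.871620 × 18.016 = 15.7031 g.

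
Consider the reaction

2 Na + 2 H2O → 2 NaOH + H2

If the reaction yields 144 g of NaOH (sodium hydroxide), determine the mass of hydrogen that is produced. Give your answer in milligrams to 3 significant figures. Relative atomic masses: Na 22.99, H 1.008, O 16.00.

M(NaOH) = 22.99 + 16.00 + 1.008 = 39.998 g/mol.
M(H2) = 2(1.008) = 2.016 g/mol.
n(NaOH) = 144.0 g / 39.998 g/mol = 3.600 mol.
From the equation the NaOH:H2 mole ratio is 2:1, so n(H2) = 3.600 × 1/2 = 1.800 mol.
Mass of H2 = 1.800 mol × 2.016 g/mol = 3.629 g.
Converting to mg: 3.629 g = 3630 mg.

3630 mg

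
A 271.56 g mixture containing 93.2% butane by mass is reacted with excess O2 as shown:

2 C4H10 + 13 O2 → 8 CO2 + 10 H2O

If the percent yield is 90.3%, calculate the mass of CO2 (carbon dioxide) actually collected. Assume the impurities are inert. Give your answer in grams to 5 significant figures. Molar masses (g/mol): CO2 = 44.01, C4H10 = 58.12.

Pure C4H10 available = 271.56 g × 0.932 = 253.094 g.
n(C4H10) = 253.094 g / 58.12 g/mol = 4.35468 mol.
From the equation the C4H10:CO2 mole ratio is 2:8, so n(CO2) = 4.35468 × 8/2 = 17.4187 mol.
Mass of CO2 = 17.4187 mol × 44.01 g/mol = 766.598 g.
Actual mass collected = 766.598 g × 0.903 = 692.238 g.

692.24 g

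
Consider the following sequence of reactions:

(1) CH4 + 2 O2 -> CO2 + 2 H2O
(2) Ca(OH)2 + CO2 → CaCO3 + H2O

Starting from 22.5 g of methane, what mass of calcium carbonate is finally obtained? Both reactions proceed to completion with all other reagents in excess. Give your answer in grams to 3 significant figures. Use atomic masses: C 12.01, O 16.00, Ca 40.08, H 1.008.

140 g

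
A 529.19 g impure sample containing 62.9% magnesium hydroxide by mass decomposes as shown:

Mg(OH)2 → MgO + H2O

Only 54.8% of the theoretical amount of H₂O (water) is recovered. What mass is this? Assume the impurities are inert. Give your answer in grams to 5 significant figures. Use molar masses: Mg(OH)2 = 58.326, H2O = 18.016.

56.343 g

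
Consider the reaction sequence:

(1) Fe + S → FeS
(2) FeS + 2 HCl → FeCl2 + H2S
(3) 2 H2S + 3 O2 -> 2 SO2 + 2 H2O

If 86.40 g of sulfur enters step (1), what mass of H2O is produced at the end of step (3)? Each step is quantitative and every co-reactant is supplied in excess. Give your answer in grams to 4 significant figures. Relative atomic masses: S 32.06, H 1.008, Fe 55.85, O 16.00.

48.55 g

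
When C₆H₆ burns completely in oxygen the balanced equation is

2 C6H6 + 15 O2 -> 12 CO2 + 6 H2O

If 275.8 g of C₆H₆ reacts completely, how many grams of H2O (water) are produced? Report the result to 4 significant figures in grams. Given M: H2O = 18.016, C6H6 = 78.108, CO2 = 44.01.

n(C6H6) = 275.80 g / 78.108 g/mol = 3.5310 mol.
From the equation the C6H6:H2O mole ratio is 2:6, so n(H2O) = 3.5310 × 6/2 = 10.593 mol.
Mass of H2O = 10.593 mol × 18.016 g/mol = 190.84 g.

190.8 g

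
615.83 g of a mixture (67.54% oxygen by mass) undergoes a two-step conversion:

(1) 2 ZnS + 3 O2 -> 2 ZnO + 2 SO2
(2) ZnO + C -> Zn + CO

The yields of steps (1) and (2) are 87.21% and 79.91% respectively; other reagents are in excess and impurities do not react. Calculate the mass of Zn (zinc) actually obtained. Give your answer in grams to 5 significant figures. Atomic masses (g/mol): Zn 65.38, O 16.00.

394.81 g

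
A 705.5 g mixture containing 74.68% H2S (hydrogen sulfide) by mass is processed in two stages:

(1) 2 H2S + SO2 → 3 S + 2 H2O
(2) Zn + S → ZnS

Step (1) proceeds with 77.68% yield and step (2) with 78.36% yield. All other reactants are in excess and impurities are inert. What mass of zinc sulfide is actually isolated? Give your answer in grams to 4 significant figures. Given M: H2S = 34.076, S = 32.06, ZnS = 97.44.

1376 g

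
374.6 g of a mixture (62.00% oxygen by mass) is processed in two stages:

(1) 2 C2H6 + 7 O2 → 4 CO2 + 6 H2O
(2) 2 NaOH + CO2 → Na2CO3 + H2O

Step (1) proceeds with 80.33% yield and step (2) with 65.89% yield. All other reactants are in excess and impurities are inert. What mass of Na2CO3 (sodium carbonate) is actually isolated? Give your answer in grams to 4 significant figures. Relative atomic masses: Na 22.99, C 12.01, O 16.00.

232.7 g

Pure O2 = 374.6 × 0.6200 = 232.25 g.
M(O2) = 2(16.00) = 32.00 g/mol.
M(Na2CO3) = 2(22.99) + 12.01 + 3(16.00) = 105.99 g/mol.
n(O2) = 232.25 / 32.00 = 7.2579 mol.
Step 1 (O2:CO2 = 7:4): theoretical n(CO2) = 4.1474 mol; at 80.33% yield, n(CO2) = 3.3316 mol.
Step 2 (CO2:Na2CO3 = 1:1): theoretical n(Na2CO3) = 3.3316 mol, so theoretical mass = 3.3316 × 105.99 = 353.11 g.
At 65.89% yield, actual mass of Na2CO3 = 353.11 × 0.6589 = 232.67 g.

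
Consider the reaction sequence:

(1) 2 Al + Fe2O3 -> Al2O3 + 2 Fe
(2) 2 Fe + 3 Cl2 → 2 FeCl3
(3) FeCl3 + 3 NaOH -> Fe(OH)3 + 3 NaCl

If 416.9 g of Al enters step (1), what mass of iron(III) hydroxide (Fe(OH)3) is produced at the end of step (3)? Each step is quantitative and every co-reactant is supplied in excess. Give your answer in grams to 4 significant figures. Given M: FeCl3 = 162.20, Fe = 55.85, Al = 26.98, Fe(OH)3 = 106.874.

n(Al) = 416.9 / 26.98 = 15.452 mol.
Reaction (1): Al→Fe ratio 2:2 ⇒ n(Fe) = 15.452 mol.
Reaction (2): Fe→FeCl3 ratio 2:2 ⇒ n(FeCl3) = 15.452 mol.
Reaction (3): FeCl3→Fe(OH)3 ratio 1:1 ⇒ n(Fe(OH)3) = 15.452 mol.
Mass of Fe(OH)3 = 15.452 × 106.874 = 1651.4 g.

1651 g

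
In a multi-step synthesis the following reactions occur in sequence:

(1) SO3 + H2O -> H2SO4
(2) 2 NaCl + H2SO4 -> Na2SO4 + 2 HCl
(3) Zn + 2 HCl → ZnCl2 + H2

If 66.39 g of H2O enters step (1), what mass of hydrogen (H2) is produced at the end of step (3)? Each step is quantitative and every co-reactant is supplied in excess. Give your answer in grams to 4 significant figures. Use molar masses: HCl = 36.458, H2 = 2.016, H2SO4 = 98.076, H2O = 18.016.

7.429 g

n(H2O) = 66.39 / 18.016 = 3.6851 mol.
Reaction (1): H2O→H2SO4 ratio 1:1 ⇒ n(H2SO4) = 3.6851 mol.
Reaction (2): H2SO4→HCl ratio 1:2 ⇒ n(HCl) = 7.3701 mol.
Reaction (3): HCl→H2 ratio 2:1 ⇒ n(H2) = 3.6851 mol.
Mass of H2 = 3.6851 × 2.016 = 7.4291 g.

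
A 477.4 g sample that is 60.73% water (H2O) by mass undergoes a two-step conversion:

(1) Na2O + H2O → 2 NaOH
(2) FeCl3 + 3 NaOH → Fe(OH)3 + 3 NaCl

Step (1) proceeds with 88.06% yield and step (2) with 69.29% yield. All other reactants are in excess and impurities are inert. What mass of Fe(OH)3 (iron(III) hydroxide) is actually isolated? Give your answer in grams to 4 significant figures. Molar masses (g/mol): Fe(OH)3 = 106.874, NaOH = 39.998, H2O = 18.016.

699.6 g

Pure H2O = 477.4 × 0.6073 = 289.93 g.
n(H2O) = 289.93 / 18.016 = 16.093 mol.
Step 1 (H2O:NaOH = 1:2): theoretical n(NaOH) = 32.185 mol; at 88.06% yield, n(NaOH) = 28.342 mol.
Step 2 (NaOH:Fe(OH)3 = 3:1): theoretical n(Fe(OH)3) = 9.4475 mol, so theoretical mass = 9.4475 × 106.874 = 1009.7 g.
At 69.29% yield, actual mass of Fe(OH)3 = 1009.7 × 0.6929 = 699.61 g.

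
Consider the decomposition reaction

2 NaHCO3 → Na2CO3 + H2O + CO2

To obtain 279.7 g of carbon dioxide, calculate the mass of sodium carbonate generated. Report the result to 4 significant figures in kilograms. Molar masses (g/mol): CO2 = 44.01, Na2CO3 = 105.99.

n(CO2) = 279.70 g / 44.01 g/mol = 6.3554 mol.
From the equation the CO2:Na2CO3 mole ratio is 1:1, so n(Na2CO3) = 6.3554 × 1/1 = 6.3554 mol.
Mass of Na2CO3 = 6.3554 mol × 105.99 g/mol = 673.61 g.
Converting to kg: 673.61 g = 0.6736 kg.

0.6736 kg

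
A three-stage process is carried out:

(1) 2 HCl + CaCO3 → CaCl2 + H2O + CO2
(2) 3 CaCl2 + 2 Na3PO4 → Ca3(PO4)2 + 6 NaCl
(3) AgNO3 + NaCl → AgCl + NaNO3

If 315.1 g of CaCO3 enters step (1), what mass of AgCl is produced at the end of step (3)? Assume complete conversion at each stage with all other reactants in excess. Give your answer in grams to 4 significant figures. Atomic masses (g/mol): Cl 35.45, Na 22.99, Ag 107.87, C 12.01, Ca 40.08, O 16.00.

902.4 g

M(CaCO3) = 40.08 + 12.01 + 3(16.00) = 100.09 g/mol.
M(AgCl) = 107.87 + 35.45 = 143.32 g/mol.
n(CaCO3) = 315.1 / 100.09 = 3.1482 mol.
Reaction (1): CaCO3→CaCl2 ratio 1:1 ⇒ n(CaCl2) = 3.1482 mol.
Reaction (2): CaCl2→NaCl ratio 3:6 ⇒ n(NaCl) = 6.2963 mol.
Reaction (3): NaCl→AgCl ratio 1:1 ⇒ n(AgCl) = 6.2963 mol.
Mass of AgCl = 6.2963 × 143.32 = 902.39 g.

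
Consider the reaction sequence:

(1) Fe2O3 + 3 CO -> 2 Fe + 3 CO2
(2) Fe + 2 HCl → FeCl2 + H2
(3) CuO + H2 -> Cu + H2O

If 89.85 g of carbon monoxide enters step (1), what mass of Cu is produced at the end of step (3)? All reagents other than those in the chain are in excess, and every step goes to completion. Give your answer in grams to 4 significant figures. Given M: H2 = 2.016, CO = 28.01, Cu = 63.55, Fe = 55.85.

n(CO) = 89.85 / 28.01 = 3.2078 mol.
Reaction (1): CO→Fe ratio 3:2 ⇒ n(Fe) = 2.1385 mol.
Reaction (2): Fe→H2 ratio 1:1 ⇒ n(H2) = 2.1385 mol.
Reaction (3): H2→Cu ratio 1:1 ⇒ n(Cu) = 2.1385 mol.
Mass of Cu = 2.1385 × 63.55 = 135.90 g.

135.9 g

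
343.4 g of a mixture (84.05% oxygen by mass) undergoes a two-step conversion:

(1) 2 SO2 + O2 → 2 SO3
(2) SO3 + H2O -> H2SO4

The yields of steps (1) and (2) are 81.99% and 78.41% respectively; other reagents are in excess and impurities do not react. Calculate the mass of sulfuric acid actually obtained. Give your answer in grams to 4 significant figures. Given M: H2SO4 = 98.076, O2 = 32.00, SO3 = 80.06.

Pure O2 = 343.4 × 0.8405 = 288.63 g.
n(O2) = 288.63 / 32.00 = 9.0196 mol.
Step 1 (O2:SO3 = 1:2): theoretical n(SO3) = 18.039 mol; at 81.99% yield, n(SO3) = 14.790 mol.
Step 2 (SO3:H2SO4 = 1:1): theoretical n(H2SO4) = 14.790 mol, so theoretical mass = 14.790 × 98.076 = 1450.6 g.
At 78.41% yield, actual mass of H2SO4 = 1450.6 × 0.7841 = 1137.4 g.

1137 g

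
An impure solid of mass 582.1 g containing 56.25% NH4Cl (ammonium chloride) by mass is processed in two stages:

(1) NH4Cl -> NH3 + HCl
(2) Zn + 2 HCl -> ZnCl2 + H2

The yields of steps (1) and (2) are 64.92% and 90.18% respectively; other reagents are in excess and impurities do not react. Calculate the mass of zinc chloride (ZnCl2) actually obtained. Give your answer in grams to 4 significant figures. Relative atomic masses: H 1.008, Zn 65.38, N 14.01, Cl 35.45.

Pure NH4Cl = 582.1 × 0.5625 = 327.43 g.
M(NH4Cl) = 14.01 + 4(1.008) + 35.45 = 53.492 g/mol.
M(ZnCl2) = 65.38 + 2(35.45) = 136.28 g/mol.
n(NH4Cl) = 327.43 / 53.492 = 6.1211 mol.
Step 1 (NH4Cl:HCl = 1:1): theoretical n(HCl) = 6.1211 mol; at 64.92% yield, n(HCl) = 3.9738 mol.
Step 2 (HCl:ZnCl2 = 2:1): theoretical n(ZnCl2) = 1.9869 mol, so theoretical mass = 1.9869 × 136.28 = 270.78 g.
At 90.18% yield, actual mass of ZnCl2 = 270.78 × 0.9018 = 244.19 g.

244.2 g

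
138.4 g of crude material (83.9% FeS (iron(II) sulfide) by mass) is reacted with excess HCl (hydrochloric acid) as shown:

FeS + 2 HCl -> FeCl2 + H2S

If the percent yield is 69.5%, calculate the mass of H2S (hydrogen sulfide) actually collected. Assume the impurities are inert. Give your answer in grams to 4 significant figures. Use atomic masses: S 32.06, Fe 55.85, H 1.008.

Pure FeS available = 138.4 g × 0.839 = 116.12 g.
M(FeS) = 55.85 + 32.06 = 87.91 g/mol.
M(H2S) = 2(1.008) + 32.06 = 34.076 g/mol.
n(FeS) = 116.12 g / 87.91 g/mol = 1.3209 mol.
From the equation the FeS:H2S mole ratio is 1:1, so n(H2S) = 1.3209 × 1/1 = 1.3209 mol.
Mass of H2S = 1.3209 mol × 34.076 g/mol = 45.010 g.
Actual mass collected = 45.010 g × 0.695 = 31.282 g.

31.28 g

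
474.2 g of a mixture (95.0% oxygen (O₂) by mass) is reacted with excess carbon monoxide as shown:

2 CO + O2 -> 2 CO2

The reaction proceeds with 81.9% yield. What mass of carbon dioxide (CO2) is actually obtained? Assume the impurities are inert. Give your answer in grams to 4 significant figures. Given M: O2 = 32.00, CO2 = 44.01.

Pure O2 available = 474.2 g × 0.950 = 450.49 g.
n(O2) = 450.49 g / 32.00 g/mol = 14.078 mol.
From the equation the O2:CO2 mole ratio is 1:2, so n(CO2) = 14.078 × 2/1 = 28.156 mol.
Mass of CO2 = 28.156 mol × 44.01 g/mol = 1239.1 g.
Actual mass collected = 1239.1 g × 0.819 = 1014.8 g.

1015 g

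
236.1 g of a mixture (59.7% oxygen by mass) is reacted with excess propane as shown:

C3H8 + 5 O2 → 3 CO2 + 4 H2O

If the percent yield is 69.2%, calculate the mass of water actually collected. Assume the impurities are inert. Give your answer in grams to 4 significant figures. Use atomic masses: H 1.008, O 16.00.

Pure O2 available = 236.1 g × 0.597 = 140.95 g.
M(O2) = 2(16.00) = 32.00 g/mol.
M(H2O) = 2(1.008) + 16.00 = 18.016 g/mol.
n(O2) = 140.95 g / 32.00 g/mol = 4.4047 mol.
From the equation the O2:H2O mole ratio is 5:4, so n(H2O) = 4.4047 × 4/5 = 3.5238 mol.
Mass of H2O = 3.5238 mol × 18.016 g/mol = 63.485 g.
Actual mass collected = 63.485 g × 0.692 = 43.931 g.

43.93 g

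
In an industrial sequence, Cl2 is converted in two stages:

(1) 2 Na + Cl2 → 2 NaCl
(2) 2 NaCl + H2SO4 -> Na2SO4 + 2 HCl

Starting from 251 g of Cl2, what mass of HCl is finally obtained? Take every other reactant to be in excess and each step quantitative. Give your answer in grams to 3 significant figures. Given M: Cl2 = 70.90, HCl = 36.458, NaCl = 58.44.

n(Cl2) = 251.0 / 70.90 = 3.540 mol.
Step 1 gives a 1:2 ratio of Cl2 to NaCl, so n(NaCl) = 7.080 mol.
In step 2 the NaCl:HCl ratio is 2:2, so n(HCl) = 7.080 mol.
Mass of HCl = 7.080 × 36.458 = 258.1 g.

258 g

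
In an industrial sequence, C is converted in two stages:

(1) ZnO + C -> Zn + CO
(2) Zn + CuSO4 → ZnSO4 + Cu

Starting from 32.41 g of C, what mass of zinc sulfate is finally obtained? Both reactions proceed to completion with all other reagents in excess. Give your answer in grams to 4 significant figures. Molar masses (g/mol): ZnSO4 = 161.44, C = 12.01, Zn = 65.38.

n(C) = 32.410 / 12.01 = 2.6986 mol.
Step 1 gives a 1:1 ratio of C to Zn, so n(Zn) = 2.6986 mol.
In step 2 the Zn:ZnSO4 ratio is 1:1, so n(ZnSO4) = 2.6986 mol.
Mass of ZnSO4 = 2.6986 × 161.44 = 435.66 g.

435.7 g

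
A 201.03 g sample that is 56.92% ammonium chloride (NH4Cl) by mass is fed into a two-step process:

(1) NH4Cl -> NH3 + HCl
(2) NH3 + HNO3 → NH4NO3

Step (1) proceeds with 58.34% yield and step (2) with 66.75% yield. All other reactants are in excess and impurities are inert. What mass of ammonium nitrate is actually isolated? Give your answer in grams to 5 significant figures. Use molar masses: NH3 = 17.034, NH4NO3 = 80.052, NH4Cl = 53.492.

66.685 g

Pure NH4Cl = 201.03 × 0.5692 = 114.426 g.
n(NH4Cl) = 114.426 / 53.492 = 2.13913 mol.
Step 1 (NH4Cl:NH3 = 1:1): theoretical n(NH3) = 2.13913 mol; at 58.34% yield, n(NH3) = 1.24797 mol.
Step 2 (NH3:NH4NO3 = 1:1): theoretical n(NH4NO3) = 1.24797 mol, so theoretical mass = 1.24797 × 80.052 = 99.9023 g.
At 66.75% yield, actual mass of NH4NO3 = 99.9023 × 0.6675 = 66.6848 g.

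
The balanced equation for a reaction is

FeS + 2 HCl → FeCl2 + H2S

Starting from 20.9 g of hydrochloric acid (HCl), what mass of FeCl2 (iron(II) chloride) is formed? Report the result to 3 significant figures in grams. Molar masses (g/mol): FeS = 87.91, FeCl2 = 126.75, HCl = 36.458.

36.3 g

n(HCl) = 20.90 g / 36.458 g/mol = 0.5733 mol.
From the equation the HCl:FeCl2 mole ratio is 2:1, so n(FeCl2) = 0.5733 × 1/2 = 0.2866 mol.
Mass of FeCl2 = 0.2866 mol × 126.75 g/mol = 36.33 g.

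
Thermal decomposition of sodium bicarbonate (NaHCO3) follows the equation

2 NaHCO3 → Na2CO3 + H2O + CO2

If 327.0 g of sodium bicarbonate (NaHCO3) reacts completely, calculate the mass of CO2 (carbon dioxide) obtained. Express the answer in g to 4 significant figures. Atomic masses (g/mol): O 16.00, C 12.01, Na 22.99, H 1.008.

M(NaHCO3) = 22.99 + 1.008 + 12.01 + 3(16.00) = 84.008 g/mol.
M(CO2) = 12.01 + 2(16.00) = 44.01 g/mol.
n(NaHCO3) = 327.00 g / 84.008 g/mol = 3.8925 mol.
From the equation the NaHCO3:CO2 mole ratio is 2:1, so n(CO2) = 3.8925 × 1/2 = 1.9462 mol.
Mass of CO2 = 1.9462 mol × 44.01 g/mol = 85.654 g.

85.65 g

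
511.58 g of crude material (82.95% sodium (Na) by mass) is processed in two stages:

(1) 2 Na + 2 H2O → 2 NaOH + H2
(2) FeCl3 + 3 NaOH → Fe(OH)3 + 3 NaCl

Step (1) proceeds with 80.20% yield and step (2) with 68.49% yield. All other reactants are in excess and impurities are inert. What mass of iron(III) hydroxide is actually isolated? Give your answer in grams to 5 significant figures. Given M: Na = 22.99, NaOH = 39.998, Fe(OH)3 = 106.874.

361.20 g

Pure Na = 511.58 × 0.8295 = 424.356 g.
n(Na) = 424.356 / 22.99 = 18.4583 mol.
Step 1 (Na:NaOH = 2:2): theoretical n(NaOH) = 18.4583 mol; at 80.20% yield, n(NaOH) = 14.8035 mol.
Step 2 (NaOH:Fe(OH)3 = 3:1): theoretical n(Fe(OH)3) = 4.93451 mol, so theoretical mass = 4.93451 × 106.874 = 527.371 g.
At 68.49% yield, actual mass of Fe(OH)3 = 527.371 × 0.6849 = 361.196 g.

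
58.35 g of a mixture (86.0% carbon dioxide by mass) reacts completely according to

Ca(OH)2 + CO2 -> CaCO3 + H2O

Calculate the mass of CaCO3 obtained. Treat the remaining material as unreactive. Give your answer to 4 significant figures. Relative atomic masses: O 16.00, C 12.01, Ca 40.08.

Mass of pure CO2 = 58.35 g × 0.860 = 50.181 g.
M(CO2) = 12.01 + 2(16.00) = 44.01 g/mol.
M(CaCO3) = 40.08 + 12.01 + 3(16.00) = 100.09 g/mol.
n(CO2) = 50.181 g / 44.01 g/mol = 1.1402 mol.
From the equation the CO2:CaCO3 mole ratio is 1:1, so n(CaCO3) = 1.1402 × 1/1 = 1.1402 mol.
Mass of CaCO3 = 1.1402 mol × 100.09 g/mol = 114.12 g.

114.1 g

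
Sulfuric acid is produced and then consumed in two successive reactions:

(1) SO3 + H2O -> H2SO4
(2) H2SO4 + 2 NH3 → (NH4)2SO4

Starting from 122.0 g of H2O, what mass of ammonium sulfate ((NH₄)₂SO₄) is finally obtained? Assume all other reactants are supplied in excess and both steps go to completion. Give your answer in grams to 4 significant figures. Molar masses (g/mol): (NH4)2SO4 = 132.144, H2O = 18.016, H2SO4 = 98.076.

n(H2O) = 122.00 / 18.016 = 6.7718 mol.
Step 1 gives a 1:1 ratio of H2O to H2SO4, so n(H2SO4) = 6.7718 mol.
In step 2 the H2SO4:(NH4)2SO4 ratio is 1:1, so n((NH4)2SO4) = 6.7718 mol.
Mass of (NH4)2SO4 = 6.7718 × 132.144 = 894.85 g.

894.8 g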